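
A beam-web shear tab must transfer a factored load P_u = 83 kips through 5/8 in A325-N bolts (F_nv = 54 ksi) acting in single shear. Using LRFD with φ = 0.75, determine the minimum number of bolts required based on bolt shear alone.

A_b = π·0.625²/4 = 0.3068 in².
Per-bolt design strength φR_n = 0.75 × 54 × 0.3068 × 1 = 12.43 kips.
n ≥ 83 / 12.43 = 6.68 → use 7 bolts.

7 bolts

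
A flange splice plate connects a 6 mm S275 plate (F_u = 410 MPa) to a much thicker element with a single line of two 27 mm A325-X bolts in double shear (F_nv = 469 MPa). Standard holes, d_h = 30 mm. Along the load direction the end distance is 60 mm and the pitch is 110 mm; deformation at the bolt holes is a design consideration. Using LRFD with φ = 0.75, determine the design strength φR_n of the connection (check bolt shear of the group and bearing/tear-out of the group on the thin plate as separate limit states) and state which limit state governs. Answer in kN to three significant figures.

Bolt shear: A_b = π·27²/4 = 572.6 mm²; R_n = 469 × 572.6 × 2 × 2 / 1000 = 1074 kN → 0.75 × 1074 = 806 kN.
Bearing (1.2 l_c t F_u ≤ 2.4 d t F_u): upper limit = 2.4·27·6·410 / 1000 = 159.4 kN.
  Edge l_c = 60 − 30/2 = 45 → r_n = 132.8 kN; interior l_c = 110 − 30 = 80 → r_n = 159.4 kN.
  R_n,bearing = 1·132.8 + 1·159.4 = 292.2 kN → 0.75 × 292.2 = 219 kN.
Bearing governs: 219 kN.

219 kN (bearing governs)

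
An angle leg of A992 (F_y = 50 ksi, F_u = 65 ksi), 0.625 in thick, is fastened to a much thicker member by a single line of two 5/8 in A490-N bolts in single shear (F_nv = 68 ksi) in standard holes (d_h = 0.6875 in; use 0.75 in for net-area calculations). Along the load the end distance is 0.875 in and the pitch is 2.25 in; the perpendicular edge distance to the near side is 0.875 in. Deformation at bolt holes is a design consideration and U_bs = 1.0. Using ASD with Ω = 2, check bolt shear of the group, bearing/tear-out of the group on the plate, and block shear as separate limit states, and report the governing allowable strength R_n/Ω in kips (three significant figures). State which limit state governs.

Bolt shear: A_b = π·0.625²/4 = 0.3068 in²; R_n = 68 × 0.3068 × 2 × 1 = 41.72 kips → 41.72 / 2 = 20.9 kips.
Bearing: edge l_c = 0.5312, r_n = 25.9 kips; interior l_c = 1.562, r_n = 60.94 kips; R_n = 25.9 + 1·60.94 = 86.84 kips → 43.4 kips.
Block shear: A_gv = 1.953, A_nv = 1.25, A_nt = 0.3125 in²; R_n = min(0.6F_uA_nv, 0.6F_yA_gv) + U_bs·F_u·A_nt = 69.06 kips → 34.5 kips.
Bolt shear governs: 20.9 kips.

20.9 kips (bolt shear governs)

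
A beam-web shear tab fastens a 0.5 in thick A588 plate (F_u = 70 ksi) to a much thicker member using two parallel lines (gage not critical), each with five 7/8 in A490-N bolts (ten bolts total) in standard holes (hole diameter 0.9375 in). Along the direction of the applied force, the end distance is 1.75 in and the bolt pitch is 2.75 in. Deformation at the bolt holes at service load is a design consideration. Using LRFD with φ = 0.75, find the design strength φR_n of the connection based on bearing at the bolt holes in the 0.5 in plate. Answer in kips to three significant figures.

522 kips

Per bolt r_n = 1.2 l_c t F_u ≤ 2.4 d t F_u; upper limit = 2.4 × 0.875 × 0.5 × 70 = 73.5 kips.
Edge bolt: l_c = 1.75 − 0.9375/2 = 1.281 in → 1.2 × 1.281 × 0.5 × 70 = 53.81 → r_n = 53.81 kips.
Interior bolts: l_c = 2.75 − 0.9375 = 1.812 in → 1.2 × 1.812 × 0.5 × 70 = 76.12 → r_n = 73.5 kips.
R_n = 2 × 53.81 + 8 × 73.5 = 695.6 kips.
Design strength φR_n = 0.75 × 695.6 = 522 kips.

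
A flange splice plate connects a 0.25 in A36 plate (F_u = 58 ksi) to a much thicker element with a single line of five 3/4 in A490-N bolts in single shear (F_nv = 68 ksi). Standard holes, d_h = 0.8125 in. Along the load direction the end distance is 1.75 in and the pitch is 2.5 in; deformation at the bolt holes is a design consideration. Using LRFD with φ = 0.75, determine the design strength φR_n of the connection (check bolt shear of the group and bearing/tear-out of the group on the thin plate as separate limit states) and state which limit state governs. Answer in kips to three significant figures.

Bolt shear: A_b = π·0.75²/4 = 0.4418 in²; R_n = 68 × 0.4418 × 5 × 1 = 150.2 kips → 0.75 × 150.2 = 113 kips.
Bearing (1.2 l_c t F_u ≤ 2.4 d t F_u): upper limit = 2.4·0.75·0.25·58 = 26.1 kips.
  Edge l_c = 1.75 − 0.8125/2 = 1.344 → r_n = 23.38 kips; interior l_c = 2.5 − 0.8125 = 1.688 → r_n = 26.1 kips.
  R_n,bearing = 1·23.38 + 4·26.1 = 127.8 kips → 0.75 × 127.8 = 95.8 kips.
Bearing governs: 95.8 kips.

95.8 kips (bearing governs)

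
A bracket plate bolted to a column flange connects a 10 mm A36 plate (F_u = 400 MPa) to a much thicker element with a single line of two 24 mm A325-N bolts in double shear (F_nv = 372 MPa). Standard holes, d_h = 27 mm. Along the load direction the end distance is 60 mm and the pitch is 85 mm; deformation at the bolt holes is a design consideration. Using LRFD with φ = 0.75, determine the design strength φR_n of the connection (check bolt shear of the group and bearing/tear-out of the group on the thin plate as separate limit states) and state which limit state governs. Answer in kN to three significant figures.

Bolt shear: A_b = π·24²/4 = 452.4 mm²; R_n = 372 × 452.4 × 2 × 2 / 1000 = 673.2 kN → 0.75 × 673.2 = 505 kN.
Bearing (1.2 l_c t F_u ≤ 2.4 d t F_u): upper limit = 2.4·24·10·400 / 1000 = 230.4 kN.
  Edge l_c = 60 − 27/2 = 46.5 → r_n = 223.2 kN; interior l_c = 85 − 27 = 58 → r_n = 230.4 kN.
  R_n,bearing = 1·223.2 + 1·230.4 = 453.6 kN → 0.75 × 453.6 = 340 kN.
Bearing governs: 340 kN.

340 kN (bearing governs)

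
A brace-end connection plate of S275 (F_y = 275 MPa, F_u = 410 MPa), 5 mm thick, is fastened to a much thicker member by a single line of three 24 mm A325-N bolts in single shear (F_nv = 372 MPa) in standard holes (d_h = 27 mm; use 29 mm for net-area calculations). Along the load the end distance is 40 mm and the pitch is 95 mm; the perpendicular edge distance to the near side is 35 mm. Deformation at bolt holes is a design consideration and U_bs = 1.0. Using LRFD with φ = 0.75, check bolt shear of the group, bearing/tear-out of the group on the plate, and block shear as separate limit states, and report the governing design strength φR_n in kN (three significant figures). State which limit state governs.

Bolt shear: A_b = π·24²/4 = 452.4 mm²; R_n = 372 × 452.4 × 3 × 1 / 1000 = 504.9 kN → 0.75 × 504.9 = 379 kN.
Bearing: edge l_c = 26.5, r_n = 65.19 kN; interior l_c = 68, r_n = 118.1 kN; R_n = 65.19 + 2·118.1 = 301.4 kN → 226 kN.
Block shear: A_gv = 1150, A_nv = 787.5, A_nt = 102.5 mm²; R_n = min(0.6F_uA_nv, 0.6F_yA_gv) + U_bs·F_u·A_nt = 231.8 kN → 174 kN.
Block shear governs: 174 kN.

174 kN (block shear governs)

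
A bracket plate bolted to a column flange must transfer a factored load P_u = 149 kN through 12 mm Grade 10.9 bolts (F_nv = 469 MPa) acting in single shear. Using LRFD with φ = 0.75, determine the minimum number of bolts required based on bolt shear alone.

A_b = π·12²/4 = 113.1 mm².
Per-bolt design strength φR_n = 0.75 × 469 × 113.1 × 1 / 1000 = 39.78 kN.
n ≥ 149 / 39.78 = 3.745 → use 4 bolts.

4 bolts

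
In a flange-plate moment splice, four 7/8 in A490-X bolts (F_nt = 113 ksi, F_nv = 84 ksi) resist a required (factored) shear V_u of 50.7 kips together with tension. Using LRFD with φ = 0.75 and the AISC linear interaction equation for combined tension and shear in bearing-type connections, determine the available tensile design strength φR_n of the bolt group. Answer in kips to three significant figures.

197 kips

A_b = π·0.875²/4 = 0.6013 in²; f_rv = 50.7 / (4 × 0.6013) = 21.08 ksi.
F'_nt = 1.3 F_nt − (F_nt / φF_nv) f_rv = 1.3·113 − (113/(0.75·84))·21.08 = 109.1 ksi, capped at F_nt → F'_nt = 109.1 ksi.
R_n = F'_nt · A_b · n = 109.1 × 0.6013 × 4 = 262.4 kips.
Design strength φR_n = 0.75 × 262.4 = 197 kips.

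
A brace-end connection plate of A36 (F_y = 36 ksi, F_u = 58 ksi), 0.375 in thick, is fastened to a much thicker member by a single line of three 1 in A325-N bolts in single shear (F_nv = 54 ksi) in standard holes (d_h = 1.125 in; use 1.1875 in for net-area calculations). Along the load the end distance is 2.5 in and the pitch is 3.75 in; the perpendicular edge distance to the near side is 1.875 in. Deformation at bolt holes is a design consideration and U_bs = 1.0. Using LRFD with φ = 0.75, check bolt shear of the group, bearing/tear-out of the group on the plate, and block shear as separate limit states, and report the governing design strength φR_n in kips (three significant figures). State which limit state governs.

81.7 kips (block shear governs)

Bolt shear: A_b = π·1²/4 = 0.7854 in²; R_n = 54 × 0.7854 × 3 × 1 = 127.2 kips → 0.75 × 127.2 = 95.4 kips.
Bearing: edge l_c = 1.938, r_n = 50.57 kips; interior l_c = 2.625, r_n = 52.2 kips; R_n = 50.57 + 2·52.2 = 155 kips → 116 kips.
Block shear: A_gv = 3.75, A_nv = 2.637, A_nt = 0.4805 in²; R_n = min(0.6F_uA_nv, 0.6F_yA_gv) + U_bs·F_u·A_nt = 108.9 kips → 81.7 kips.
Block shear governs: 81.7 kips.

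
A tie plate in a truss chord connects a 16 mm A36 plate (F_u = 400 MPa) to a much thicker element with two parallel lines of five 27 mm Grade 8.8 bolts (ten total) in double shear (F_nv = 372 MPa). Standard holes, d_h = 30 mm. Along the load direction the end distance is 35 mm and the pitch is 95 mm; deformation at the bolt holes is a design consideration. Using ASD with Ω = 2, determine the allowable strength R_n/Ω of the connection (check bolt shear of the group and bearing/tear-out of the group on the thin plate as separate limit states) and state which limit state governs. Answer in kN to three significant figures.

1810 kN (bearing governs)

Bolt shear: A_b = π·27²/4 = 572.6 mm²; R_n = 372 × 572.6 × 10 × 2 / 1000 = 4260 kN → 4260 / 2 = 2130 kN.
Bearing (1.2 l_c t F_u ≤ 2.4 d t F_u): upper limit = 2.4·27·16·400 / 1000 = 414.7 kN.
  Edge l_c = 35 − 30/2 = 20 → r_n = 153.6 kN; interior l_c = 95 − 30 = 65 → r_n = 414.7 kN.
  R_n,bearing = 2·153.6 + 8·414.7 = 3625 kN → 3625 / 2 = 1810 kN.
Bearing governs: 1810 kN.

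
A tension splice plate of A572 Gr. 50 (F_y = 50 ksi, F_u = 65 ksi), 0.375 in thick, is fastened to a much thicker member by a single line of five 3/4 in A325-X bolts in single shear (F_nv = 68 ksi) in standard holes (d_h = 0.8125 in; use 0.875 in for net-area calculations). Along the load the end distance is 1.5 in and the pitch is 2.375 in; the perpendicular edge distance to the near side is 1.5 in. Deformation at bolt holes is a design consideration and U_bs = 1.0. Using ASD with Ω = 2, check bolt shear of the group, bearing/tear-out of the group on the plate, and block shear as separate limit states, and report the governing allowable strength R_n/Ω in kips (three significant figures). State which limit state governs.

Bolt shear: A_b = π·0.75²/4 = 0.4418 in²; R_n = 68 × 0.4418 × 5 × 1 = 150.2 kips → 150.2 / 2 = 75.1 kips.
Bearing: edge l_c = 1.094, r_n = 31.99 kips; interior l_c = 1.562, r_n = 43.87 kips; R_n = 31.99 + 4·43.87 = 207.5 kips → 104 kips.
Block shear: A_gv = 4.125, A_nv = 2.648, A_nt = 0.3984 in²; R_n = min(0.6F_uA_nv, 0.6F_yA_gv) + U_bs·F_u·A_nt = 129.2 kips → 64.6 kips.
Block shear governs: 64.6 kips.

64.6 kips (block shear governs)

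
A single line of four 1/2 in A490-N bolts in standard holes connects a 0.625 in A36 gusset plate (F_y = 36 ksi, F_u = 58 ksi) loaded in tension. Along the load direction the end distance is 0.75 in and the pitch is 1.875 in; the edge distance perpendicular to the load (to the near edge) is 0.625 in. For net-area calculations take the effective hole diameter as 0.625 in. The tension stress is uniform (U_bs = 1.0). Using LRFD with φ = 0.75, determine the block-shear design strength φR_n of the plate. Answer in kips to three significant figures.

Shear plane L_v = 0.75 + 3·1.875 = 6.375 in; A_gv = 6.375 × 0.625 = 3.984 in².
A_nv = (6.375 − 3.5·0.625) × 0.625 = 2.617 in².
A_nt = (0.625 − 0.5·0.625) × 0.625 = 0.1953 in².
0.6 F_u A_nv = 91.08 kips; 0.6 F_y A_gv = 86.06 kips → shear yielding governs the shear term.
R_n = 86.06 + 1.0 × 58 × 0.1953 = 97.39 kips.
Design strength φR_n = 0.75 × 97.39 = 73 kips.

73 kips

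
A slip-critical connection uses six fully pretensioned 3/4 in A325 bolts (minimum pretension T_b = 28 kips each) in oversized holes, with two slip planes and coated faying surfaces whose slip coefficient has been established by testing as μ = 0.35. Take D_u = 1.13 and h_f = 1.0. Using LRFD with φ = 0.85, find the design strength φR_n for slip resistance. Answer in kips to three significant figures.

113 kips

R_n = μ · D_u · h_f · T_b · n_s · n_b = 0.35 × 1.13 × 1.0 × 28 × 2 × 6 = 132.9 kips.
Design strength φR_n = 0.85 × 132.9 = 113 kips.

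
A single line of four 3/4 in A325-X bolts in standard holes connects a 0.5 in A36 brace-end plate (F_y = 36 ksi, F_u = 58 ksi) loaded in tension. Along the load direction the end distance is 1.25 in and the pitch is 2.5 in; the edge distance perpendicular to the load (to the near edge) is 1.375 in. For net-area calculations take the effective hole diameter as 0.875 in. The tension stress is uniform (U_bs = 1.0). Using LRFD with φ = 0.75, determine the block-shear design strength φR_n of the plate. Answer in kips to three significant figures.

Shear plane L_v = 1.25 + 3·2.5 = 8.75 in; A_gv = 8.75 × 0.5 = 4.375 in².
A_nv = (8.75 − 3.5·0.875) × 0.5 = 2.844 in².
A_nt = (1.375 − 0.5·0.875) × 0.5 = 0.4688 in².
0.6 F_u A_nv = 98.96 kips; 0.6 F_y A_gv = 94.5 kips → shear yielding governs the shear term.
R_n = 94.5 + 1.0 × 58 × 0.4688 = 121.7 kips.
Design strength φR_n = 0.75 × 121.7 = 91.3 kips.

91.3 kips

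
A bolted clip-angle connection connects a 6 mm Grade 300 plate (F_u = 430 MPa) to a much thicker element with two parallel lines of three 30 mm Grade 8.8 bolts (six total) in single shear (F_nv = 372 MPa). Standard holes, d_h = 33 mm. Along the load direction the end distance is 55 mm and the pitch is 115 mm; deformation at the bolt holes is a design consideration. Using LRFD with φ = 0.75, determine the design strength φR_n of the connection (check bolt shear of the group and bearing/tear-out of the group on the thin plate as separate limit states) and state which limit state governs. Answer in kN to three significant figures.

736 kN (bearing governs)

Bolt shear: A_b = π·30²/4 = 706.9 mm²; R_n = 372 × 706.9 × 6 × 1 / 1000 = 1578 kN → 0.75 × 1578 = 1180 kN.
Bearing (1.2 l_c t F_u ≤ 2.4 d t F_u): upper limit = 2.4·30·6·430 / 1000 = 185.8 kN.
  Edge l_c = 55 − 33/2 = 38.5 → r_n = 119.2 kN; interior l_c = 115 − 33 = 82 → r_n = 185.8 kN.
  R_n,bearing = 2·119.2 + 4·185.8 = 981.4 kN → 0.75 × 981.4 = 736 kN.
Bearing governs: 736 kN.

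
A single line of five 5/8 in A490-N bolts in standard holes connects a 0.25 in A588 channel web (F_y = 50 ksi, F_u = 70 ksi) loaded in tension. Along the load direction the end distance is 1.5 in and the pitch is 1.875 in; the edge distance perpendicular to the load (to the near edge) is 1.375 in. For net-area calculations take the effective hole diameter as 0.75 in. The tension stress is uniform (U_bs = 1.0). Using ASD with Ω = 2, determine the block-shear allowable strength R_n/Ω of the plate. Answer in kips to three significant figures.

Shear plane L_v = 1.5 + 4·1.875 = 9 in; A_gv = 9 × 0.25 = 2.25 in².
A_nv = (9 − 4.5·0.75) × 0.25 = 1.406 in².
A_nt = (1.375 − 0.5·0.75) × 0.25 = 0.25 in².
0.6 F_u A_nv = 59.06 kips; 0.6 F_y A_gv = 67.5 kips → shear rupture governs the shear term.
R_n = 59.06 + 1.0 × 70 × 0.25 = 76.56 kips.
Allowable strength R_n/Ω = 76.56 / 2 = 38.3 kips.

38.3 kips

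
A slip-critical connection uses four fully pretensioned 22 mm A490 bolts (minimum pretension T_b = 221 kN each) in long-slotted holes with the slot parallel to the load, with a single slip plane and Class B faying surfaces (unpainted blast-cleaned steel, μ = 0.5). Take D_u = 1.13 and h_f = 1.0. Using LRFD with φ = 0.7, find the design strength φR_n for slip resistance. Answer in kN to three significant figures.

R_n = μ · D_u · h_f · T_b · n_s · n_b = 0.5 × 1.13 × 1.0 × 221 × 1 × 4 = 499.5 kN.
Design strength φR_n = 0.7 × 499.5 = 350 kN.

350 kN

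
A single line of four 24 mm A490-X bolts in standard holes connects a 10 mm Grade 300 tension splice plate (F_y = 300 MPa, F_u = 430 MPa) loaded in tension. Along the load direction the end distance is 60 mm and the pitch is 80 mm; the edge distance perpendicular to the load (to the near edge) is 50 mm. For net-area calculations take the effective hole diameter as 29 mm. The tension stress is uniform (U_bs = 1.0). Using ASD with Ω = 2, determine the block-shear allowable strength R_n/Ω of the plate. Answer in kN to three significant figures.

Shear plane L_v = 60 + 3·80 = 300 mm; A_gv = 300 × 10 = 3000 mm².
A_nv = (300 − 3.5·29) × 10 = 1985 mm².
A_nt = (50 − 0.5·29) × 10 = 355 mm².
0.6 F_u A_nv = 512.1 kN; 0.6 F_y A_gv = 540 kN → shear rupture governs the shear term.
R_n = 512.1 + 1.0 × 430 × 355 / 1000 = 664.8 kN.
Allowable strength R_n/Ω = 664.8 / 2 = 332 kN.

332 kN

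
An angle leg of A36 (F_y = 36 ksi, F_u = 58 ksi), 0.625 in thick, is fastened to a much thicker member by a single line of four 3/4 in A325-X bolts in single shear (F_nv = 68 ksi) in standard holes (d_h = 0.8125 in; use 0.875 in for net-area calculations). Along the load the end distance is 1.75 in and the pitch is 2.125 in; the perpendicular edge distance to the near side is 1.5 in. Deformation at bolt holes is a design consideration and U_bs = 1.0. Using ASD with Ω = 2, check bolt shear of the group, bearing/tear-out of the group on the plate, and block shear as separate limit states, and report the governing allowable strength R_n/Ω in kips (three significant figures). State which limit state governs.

Bolt shear: A_b = π·0.75²/4 = 0.4418 in²; R_n = 68 × 0.4418 × 4 × 1 = 120.2 kips → 120.2 / 2 = 60.1 kips.
Bearing: edge l_c = 1.344, r_n = 58.45 kips; interior l_c = 1.312, r_n = 57.09 kips; R_n = 58.45 + 3·57.09 = 229.7 kips → 115 kips.
Block shear: A_gv = 5.078, A_nv = 3.164, A_nt = 0.6641 in²; R_n = min(0.6F_uA_nv, 0.6F_yA_gv) + U_bs·F_u·A_nt = 148.2 kips → 74.1 kips.
Bolt shear governs: 60.1 kips.

60.1 kips (bolt shear governs)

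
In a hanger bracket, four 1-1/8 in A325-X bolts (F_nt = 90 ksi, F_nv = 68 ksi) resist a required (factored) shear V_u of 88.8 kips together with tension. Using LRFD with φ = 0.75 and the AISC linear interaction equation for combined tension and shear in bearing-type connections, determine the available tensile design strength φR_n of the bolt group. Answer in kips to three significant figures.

231 kips

A_b = π·1.125²/4 = 0.994 in²; f_rv = 88.8 / (4 × 0.994) = 22.33 ksi.
F'_nt = 1.3 F_nt − (F_nt / φF_nv) f_rv = 1.3·90 − (90/(0.75·68))·22.33 = 77.59 ksi, capped at F_nt → F'_nt = 77.59 ksi.
R_n = F'_nt · A_b · n = 77.59 × 0.994 × 4 = 308.5 kips.
Design strength φR_n = 0.75 × 308.5 = 231 kips.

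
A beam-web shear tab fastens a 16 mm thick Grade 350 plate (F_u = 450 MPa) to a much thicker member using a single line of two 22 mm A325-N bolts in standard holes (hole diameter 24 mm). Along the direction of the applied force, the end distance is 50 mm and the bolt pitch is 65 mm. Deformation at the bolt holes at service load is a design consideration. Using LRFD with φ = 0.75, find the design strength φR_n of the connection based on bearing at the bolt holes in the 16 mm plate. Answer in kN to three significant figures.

Per bolt r_n = 1.2 l_c t F_u ≤ 2.4 d t F_u; upper limit = 2.4 × 22 × 16 × 450 / 1000 = 380.2 kN.
Edge bolt: l_c = 50 − 24/2 = 38 mm → 1.2 × 38 × 16 × 450 / 1000 = 328.3 → r_n = 328.3 kN.
Interior bolts: l_c = 65 − 24 = 41 mm → 1.2 × 41 × 16 × 450 / 1000 = 354.2 → r_n = 354.2 kN.
R_n = 1 × 328.3 + 1 × 354.2 = 682.6 kN.
Design strength φR_n = 0.75 × 682.6 = 512 kN.

512 kN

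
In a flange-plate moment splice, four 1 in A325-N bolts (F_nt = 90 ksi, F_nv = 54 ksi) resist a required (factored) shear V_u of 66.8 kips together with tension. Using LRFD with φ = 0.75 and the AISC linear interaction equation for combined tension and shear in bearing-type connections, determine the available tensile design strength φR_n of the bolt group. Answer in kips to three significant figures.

164 kips

A_b = π·1²/4 = 0.7854 in²; f_rv = 66.8 / (4 × 0.7854) = 21.26 ksi.
F'_nt = 1.3 F_nt − (F_nt / φF_nv) f_rv = 1.3·90 − (90/(0.75·54))·21.26 = 69.75 ksi, capped at F_nt → F'_nt = 69.75 ksi.
R_n = F'_nt · A_b · n = 69.75 × 0.7854 × 4 = 219.1 kips.
Design strength φR_n = 0.75 × 219.1 = 164 kips.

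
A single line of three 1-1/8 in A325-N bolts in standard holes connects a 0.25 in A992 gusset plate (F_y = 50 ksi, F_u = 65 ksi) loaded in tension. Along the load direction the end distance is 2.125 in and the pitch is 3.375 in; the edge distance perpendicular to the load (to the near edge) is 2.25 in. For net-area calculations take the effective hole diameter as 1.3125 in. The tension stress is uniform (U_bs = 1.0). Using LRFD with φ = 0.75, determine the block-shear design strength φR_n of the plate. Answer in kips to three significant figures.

60.3 kips

Shear plane L_v = 2.125 + 2·3.375 = 8.875 in; A_gv = 8.875 × 0.25 = 2.219 in².
A_nv = (8.875 − 2.5·1.3125) × 0.25 = 1.398 in².
A_nt = (2.25 − 0.5·1.3125) × 0.25 = 0.3984 in².
0.6 F_u A_nv = 54.54 kips; 0.6 F_y A_gv = 66.56 kips → shear rupture governs the shear term.
R_n = 54.54 + 1.0 × 65 × 0.3984 = 80.44 kips.
Design strength φR_n = 0.75 × 80.44 = 60.3 kips.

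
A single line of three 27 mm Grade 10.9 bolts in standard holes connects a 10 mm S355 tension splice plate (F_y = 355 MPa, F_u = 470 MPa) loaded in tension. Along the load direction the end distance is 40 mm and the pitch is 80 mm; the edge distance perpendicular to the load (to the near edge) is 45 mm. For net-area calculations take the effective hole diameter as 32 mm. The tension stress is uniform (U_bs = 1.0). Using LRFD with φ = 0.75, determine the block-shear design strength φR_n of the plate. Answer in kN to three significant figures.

356 kN

Shear plane L_v = 40 + 2·80 = 200 mm; A_gv = 200 × 10 = 2000 mm².
A_nv = (200 − 2.5·32) × 10 = 1200 mm².
A_nt = (45 − 0.5·32) × 10 = 290 mm².
0.6 F_u A_nv = 338.4 kN; 0.6 F_y A_gv = 426 kN → shear rupture governs the shear term.
R_n = 338.4 + 1.0 × 470 × 290 / 1000 = 474.7 kN.
Design strength φR_n = 0.75 × 474.7 = 356 kN.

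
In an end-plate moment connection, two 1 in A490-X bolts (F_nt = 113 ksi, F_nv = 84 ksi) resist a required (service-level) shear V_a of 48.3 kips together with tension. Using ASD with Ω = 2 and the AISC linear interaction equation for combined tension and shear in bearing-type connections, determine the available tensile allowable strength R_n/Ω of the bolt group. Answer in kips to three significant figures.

50.4 kips

A_b = π·1²/4 = 0.7854 in²; f_rv = 48.3 / (2 × 0.7854) = 30.75 ksi.
F'_nt = 1.3 F_nt − (Ω F_nt / F_nv) f_rv = 1.3·113 − (2·113/84)·30.75 = 64.17 ksi, capped at F_nt → F'_nt = 64.17 ksi.
R_n = F'_nt · A_b · n = 64.17 × 0.7854 × 2 = 100.8 kips.
Allowable strength R_n/Ω = 100.8 / 2 = 50.4 kips.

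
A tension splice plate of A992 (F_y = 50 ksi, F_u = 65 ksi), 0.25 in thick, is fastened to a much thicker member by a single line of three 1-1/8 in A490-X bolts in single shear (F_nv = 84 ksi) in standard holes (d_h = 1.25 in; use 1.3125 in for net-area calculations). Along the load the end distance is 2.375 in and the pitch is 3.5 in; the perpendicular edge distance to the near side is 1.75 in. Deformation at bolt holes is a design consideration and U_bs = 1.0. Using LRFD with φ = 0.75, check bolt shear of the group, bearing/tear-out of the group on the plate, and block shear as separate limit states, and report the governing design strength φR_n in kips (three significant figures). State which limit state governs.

57.9 kips (block shear governs)

Bolt shear: A_b = π·1.125²/4 = 0.994 in²; R_n = 84 × 0.994 × 3 × 1 = 250.5 kips → 0.75 × 250.5 = 188 kips.
Bearing: edge l_c = 1.75, r_n = 34.12 kips; interior l_c = 2.25, r_n = 43.87 kips; R_n = 34.12 + 2·43.87 = 121.9 kips → 91.4 kips.
Block shear: A_gv = 2.344, A_nv = 1.523, A_nt = 0.2734 in²; R_n = min(0.6F_uA_nv, 0.6F_yA_gv) + U_bs·F_u·A_nt = 77.19 kips → 57.9 kips.
Block shear governs: 57.9 kips.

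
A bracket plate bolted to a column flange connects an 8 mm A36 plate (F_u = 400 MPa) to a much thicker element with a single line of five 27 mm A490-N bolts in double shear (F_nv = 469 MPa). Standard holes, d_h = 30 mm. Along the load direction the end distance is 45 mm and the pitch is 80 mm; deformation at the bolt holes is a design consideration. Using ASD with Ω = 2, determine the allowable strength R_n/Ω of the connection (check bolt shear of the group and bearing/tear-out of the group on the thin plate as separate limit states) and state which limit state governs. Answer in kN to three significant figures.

Bolt shear: A_b = π·27²/4 = 572.6 mm²; R_n = 469 × 572.6 × 5 × 2 / 1000 = 2685 kN → 2685 / 2 = 1340 kN.
Bearing (1.2 l_c t F_u ≤ 2.4 d t F_u): upper limit = 2.4·27·8·400 / 1000 = 207.4 kN.
  Edge l_c = 45 − 30/2 = 30 → r_n = 115.2 kN; interior l_c = 80 − 30 = 50 → r_n = 192 kN.
  R_n,bearing = 1·115.2 + 4·192 = 883.2 kN → 883.2 / 2 = 442 kN.
Bearing governs: 442 kN.

442 kN (bearing governs)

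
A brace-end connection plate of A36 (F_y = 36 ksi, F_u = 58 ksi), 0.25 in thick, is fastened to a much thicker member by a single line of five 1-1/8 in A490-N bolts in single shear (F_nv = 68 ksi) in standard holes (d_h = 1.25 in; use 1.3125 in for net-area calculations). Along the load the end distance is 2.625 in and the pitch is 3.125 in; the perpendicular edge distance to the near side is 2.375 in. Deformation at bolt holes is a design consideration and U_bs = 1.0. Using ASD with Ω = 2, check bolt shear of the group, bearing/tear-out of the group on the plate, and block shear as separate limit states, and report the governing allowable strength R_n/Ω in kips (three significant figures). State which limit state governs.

Bolt shear: A_b = π·1.125²/4 = 0.994 in²; R_n = 68 × 0.994 × 5 × 1 = 338 kips → 338 / 2 = 169 kips.
Bearing: edge l_c = 2, r_n = 34.8 kips; interior l_c = 1.875, r_n = 32.62 kips; R_n = 34.8 + 4·32.62 = 165.3 kips → 82.7 kips.
Block shear: A_gv = 3.781, A_nv = 2.305, A_nt = 0.4297 in²; R_n = min(0.6F_uA_nv, 0.6F_yA_gv) + U_bs·F_u·A_nt = 105.1 kips → 52.6 kips.
Block shear governs: 52.6 kips.

52.6 kips (block shear governs)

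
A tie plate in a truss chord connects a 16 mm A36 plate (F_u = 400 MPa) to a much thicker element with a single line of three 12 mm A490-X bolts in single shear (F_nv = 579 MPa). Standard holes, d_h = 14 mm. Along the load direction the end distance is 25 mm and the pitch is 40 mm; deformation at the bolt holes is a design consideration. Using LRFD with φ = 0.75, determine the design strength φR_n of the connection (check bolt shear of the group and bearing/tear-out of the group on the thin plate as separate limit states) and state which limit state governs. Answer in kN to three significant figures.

Bolt shear: A_b = π·12²/4 = 113.1 mm²; R_n = 579 × 113.1 × 3 × 1 / 1000 = 196.5 kN → 0.75 × 196.5 = 147 kN.
Bearing (1.2 l_c t F_u ≤ 2.4 d t F_u): upper limit = 2.4·12·16·400 / 1000 = 184.3 kN.
  Edge l_c = 25 − 14/2 = 18 → r_n = 138.2 kN; interior l_c = 40 − 14 = 26 → r_n = 184.3 kN.
  R_n,bearing = 1·138.2 + 2·184.3 = 506.9 kN → 0.75 × 506.9 = 380 kN.
Bolt shear governs: 147 kN.

147 kN (bolt shear governs)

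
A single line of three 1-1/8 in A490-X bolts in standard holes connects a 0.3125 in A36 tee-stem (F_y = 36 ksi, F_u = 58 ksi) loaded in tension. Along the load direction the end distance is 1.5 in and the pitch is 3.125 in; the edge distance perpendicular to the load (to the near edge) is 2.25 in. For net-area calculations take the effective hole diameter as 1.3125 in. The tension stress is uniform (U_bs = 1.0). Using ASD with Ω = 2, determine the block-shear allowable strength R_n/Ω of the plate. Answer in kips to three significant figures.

Shear plane L_v = 1.5 + 2·3.125 = 7.75 in; A_gv = 7.75 × 0.3125 = 2.422 in².
A_nv = (7.75 − 2.5·1.3125) × 0.3125 = 1.396 in².
A_nt = (2.25 − 0.5·1.3125) × 0.3125 = 0.498 in².
0.6 F_u A_nv = 48.6 kips; 0.6 F_y A_gv = 52.31 kips → shear rupture governs the shear term.
R_n = 48.6 + 1.0 × 58 × 0.498 = 77.48 kips.
Allowable strength R_n/Ω = 77.48 / 2 = 38.7 kips.

38.7 kips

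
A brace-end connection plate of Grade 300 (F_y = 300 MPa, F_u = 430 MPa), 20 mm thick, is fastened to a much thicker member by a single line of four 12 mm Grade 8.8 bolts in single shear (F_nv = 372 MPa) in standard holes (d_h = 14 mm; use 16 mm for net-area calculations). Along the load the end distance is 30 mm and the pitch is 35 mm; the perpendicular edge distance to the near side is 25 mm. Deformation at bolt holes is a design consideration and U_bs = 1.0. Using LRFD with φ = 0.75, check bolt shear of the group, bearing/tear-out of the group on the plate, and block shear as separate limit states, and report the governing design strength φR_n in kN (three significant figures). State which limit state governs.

126 kN (bolt shear governs)

Bolt shear: A_b = π·12²/4 = 113.1 mm²; R_n = 372 × 113.1 × 4 × 1 / 1000 = 168.3 kN → 0.75 × 168.3 = 126 kN.
Bearing: edge l_c = 23, r_n = 237.4 kN; interior l_c = 21, r_n = 216.7 kN; R_n = 237.4 + 3·216.7 = 887.5 kN → 666 kN.
Block shear: A_gv = 2700, A_nv = 1580, A_nt = 340 mm²; R_n = min(0.6F_uA_nv, 0.6F_yA_gv) + U_bs·F_u·A_nt = 553.8 kN → 415 kN.
Bolt shear governs: 126 kN.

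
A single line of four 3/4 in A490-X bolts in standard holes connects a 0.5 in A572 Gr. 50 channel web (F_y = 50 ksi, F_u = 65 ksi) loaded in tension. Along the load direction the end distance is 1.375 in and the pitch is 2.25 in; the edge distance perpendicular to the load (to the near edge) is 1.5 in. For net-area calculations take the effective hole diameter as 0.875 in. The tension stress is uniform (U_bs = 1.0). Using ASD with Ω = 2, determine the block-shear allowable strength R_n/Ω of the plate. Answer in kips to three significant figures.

Shear plane L_v = 1.375 + 3·2.25 = 8.125 in; A_gv = 8.125 × 0.5 = 4.062 in².
A_nv = (8.125 − 3.5·0.875) × 0.5 = 2.531 in².
A_nt = (1.5 − 0.5·0.875) × 0.5 = 0.5312 in².
0.6 F_u A_nv = 98.72 kips; 0.6 F_y A_gv = 121.9 kips → shear rupture governs the shear term.
R_n = 98.72 + 1.0 × 65 × 0.5312 = 133.2 kips.
Allowable strength R_n/Ω = 133.2 / 2 = 66.6 kips.

66.6 kips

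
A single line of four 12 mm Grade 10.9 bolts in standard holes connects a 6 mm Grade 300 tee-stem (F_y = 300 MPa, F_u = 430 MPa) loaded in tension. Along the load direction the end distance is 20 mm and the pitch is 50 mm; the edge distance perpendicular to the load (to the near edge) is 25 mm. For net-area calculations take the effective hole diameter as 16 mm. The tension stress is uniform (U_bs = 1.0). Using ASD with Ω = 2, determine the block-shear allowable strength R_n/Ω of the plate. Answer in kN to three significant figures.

Shear plane L_v = 20 + 3·50 = 170 mm; A_gv = 170 × 6 = 1020 mm².
A_nv = (170 − 3.5·16) × 6 = 684 mm².
A_nt = (25 − 0.5·16) × 6 = 102 mm².
0.6 F_u A_nv = 176.5 kN; 0.6 F_y A_gv = 183.6 kN → shear rupture governs the shear term.
R_n = 176.5 + 1.0 × 430 × 102 / 1000 = 220.3 kN.
Allowable strength R_n/Ω = 220.3 / 2 = 110 kN.

110 kN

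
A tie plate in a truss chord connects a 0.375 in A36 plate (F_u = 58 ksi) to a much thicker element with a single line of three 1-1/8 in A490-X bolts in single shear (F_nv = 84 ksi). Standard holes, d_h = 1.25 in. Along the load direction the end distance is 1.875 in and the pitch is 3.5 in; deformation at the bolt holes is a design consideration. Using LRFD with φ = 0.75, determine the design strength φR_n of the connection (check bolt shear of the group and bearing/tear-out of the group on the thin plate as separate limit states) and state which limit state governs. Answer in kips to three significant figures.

Bolt shear: A_b = π·1.125²/4 = 0.994 in²; R_n = 84 × 0.994 × 3 × 1 = 250.5 kips → 0.75 × 250.5 = 188 kips.
Bearing (1.2 l_c t F_u ≤ 2.4 d t F_u): upper limit = 2.4·1.125·0.375·58 = 58.72 kips.
  Edge l_c = 1.875 − 1.25/2 = 1.25 → r_n = 32.62 kips; interior l_c = 3.5 − 1.25 = 2.25 → r_n = 58.72 kips.
  R_n,bearing = 1·32.62 + 2·58.72 = 150.1 kips → 0.75 × 150.1 = 113 kips.
Bearing governs: 113 kips.

113 kips (bearing governs)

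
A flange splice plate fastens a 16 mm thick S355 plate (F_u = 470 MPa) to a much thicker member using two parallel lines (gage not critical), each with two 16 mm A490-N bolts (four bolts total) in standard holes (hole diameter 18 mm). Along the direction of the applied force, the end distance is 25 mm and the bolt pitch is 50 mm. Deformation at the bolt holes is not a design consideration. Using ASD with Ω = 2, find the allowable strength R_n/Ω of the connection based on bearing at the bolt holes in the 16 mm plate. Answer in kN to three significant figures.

Per bolt r_n = 1.5 l_c t F_u ≤ 3.0 d t F_u; upper limit = 3.0 × 16 × 16 × 470 / 1000 = 361 kN.
Edge bolt: l_c = 25 − 18/2 = 16 mm → 1.5 × 16 × 16 × 470 / 1000 = 180.5 → r_n = 180.5 kN.
Interior bolts: l_c = 50 − 18 = 32 mm → 1.5 × 32 × 16 × 470 / 1000 = 361 → r_n = 361 kN.
R_n = 2 × 180.5 + 2 × 361 = 1083 kN.
Allowable strength R_n/Ω = 1083 / 2 = 541 kN.

541 kN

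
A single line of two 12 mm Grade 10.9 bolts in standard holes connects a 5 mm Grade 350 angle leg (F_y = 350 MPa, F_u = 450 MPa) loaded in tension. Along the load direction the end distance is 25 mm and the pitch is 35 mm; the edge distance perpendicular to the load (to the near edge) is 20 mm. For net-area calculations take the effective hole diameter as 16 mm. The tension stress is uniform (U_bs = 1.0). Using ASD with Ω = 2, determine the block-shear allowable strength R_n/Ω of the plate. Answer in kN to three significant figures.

Shear plane L_v = 25 + 1·35 = 60 mm; A_gv = 60 × 5 = 300 mm².
A_nv = (60 − 1.5·16) × 5 = 180 mm².
A_nt = (20 − 0.5·16) × 5 = 60 mm².
0.6 F_u A_nv = 48.6 kN; 0.6 F_y A_gv = 63 kN → shear rupture governs the shear term.
R_n = 48.6 + 1.0 × 450 × 60 / 1000 = 75.6 kN.
Allowable strength R_n/Ω = 75.6 / 2 = 37.8 kN.

37.8 kN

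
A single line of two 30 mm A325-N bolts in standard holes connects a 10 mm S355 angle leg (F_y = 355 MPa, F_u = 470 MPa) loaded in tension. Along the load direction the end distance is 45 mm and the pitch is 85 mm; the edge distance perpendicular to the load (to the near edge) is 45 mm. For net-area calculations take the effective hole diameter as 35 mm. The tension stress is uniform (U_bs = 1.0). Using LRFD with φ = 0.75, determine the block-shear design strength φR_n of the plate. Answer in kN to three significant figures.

261 kN

Shear plane L_v = 45 + 1·85 = 130 mm; A_gv = 130 × 10 = 1300 mm².
A_nv = (130 − 1.5·35) × 10 = 775 mm².
A_nt = (45 − 0.5·35) × 10 = 275 mm².
0.6 F_u A_nv = 218.6 kN; 0.6 F_y A_gv = 276.9 kN → shear rupture governs the shear term.
R_n = 218.6 + 1.0 × 470 × 275 / 1000 = 347.8 kN.
Design strength φR_n = 0.75 × 347.8 = 261 kN.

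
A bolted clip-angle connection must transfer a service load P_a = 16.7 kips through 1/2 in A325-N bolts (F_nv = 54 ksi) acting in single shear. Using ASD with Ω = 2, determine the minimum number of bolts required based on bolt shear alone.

A_b = π·0.5²/4 = 0.1963 in².
Per-bolt allowable strength R_n/Ω = 54 × 0.1963 × 1 / 2 = 5.301 kips.
n ≥ 16.7 / 5.301 = 3.15 → use 4 bolts.

4 bolts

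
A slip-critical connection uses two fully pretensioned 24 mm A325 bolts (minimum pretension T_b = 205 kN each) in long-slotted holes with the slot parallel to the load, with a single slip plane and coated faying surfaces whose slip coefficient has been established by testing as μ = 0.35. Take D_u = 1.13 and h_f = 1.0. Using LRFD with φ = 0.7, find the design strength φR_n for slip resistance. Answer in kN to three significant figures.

114 kN

R_n = μ · D_u · h_f · T_b · n_s · n_b = 0.35 × 1.13 × 1.0 × 205 × 1 × 2 = 162.2 kN.
Design strength φR_n = 0.7 × 162.2 = 114 kN.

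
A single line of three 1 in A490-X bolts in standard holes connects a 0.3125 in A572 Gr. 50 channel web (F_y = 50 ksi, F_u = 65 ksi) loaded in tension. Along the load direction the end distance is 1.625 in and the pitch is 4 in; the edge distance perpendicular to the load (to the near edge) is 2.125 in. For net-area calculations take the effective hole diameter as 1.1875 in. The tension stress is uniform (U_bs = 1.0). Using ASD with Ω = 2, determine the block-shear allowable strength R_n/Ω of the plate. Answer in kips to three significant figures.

56.1 kips

Shear plane L_v = 1.625 + 2·4 = 9.625 in; A_gv = 9.625 × 0.3125 = 3.008 in².
A_nv = (9.625 − 2.5·1.1875) × 0.3125 = 2.08 in².
A_nt = (2.125 − 0.5·1.1875) × 0.3125 = 0.4785 in².
0.6 F_u A_nv = 81.12 kips; 0.6 F_y A_gv = 90.23 kips → shear rupture governs the shear term.
R_n = 81.12 + 1.0 × 65 × 0.4785 = 112.2 kips.
Allowable strength R_n/Ω = 112.2 / 2 = 56.1 kips.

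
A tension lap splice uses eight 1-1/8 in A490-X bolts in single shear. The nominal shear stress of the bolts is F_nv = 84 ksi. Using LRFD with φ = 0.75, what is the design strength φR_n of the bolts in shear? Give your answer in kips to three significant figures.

A_b = π × 1.125² / 4 = 0.994 in².
R_n = F_nv · A_b · n · n_s = 84 × 0.994 × 8 × 1 = 668 kips.
Design strength φR_n = 0.75 × 668 = 501 kips.

501 kips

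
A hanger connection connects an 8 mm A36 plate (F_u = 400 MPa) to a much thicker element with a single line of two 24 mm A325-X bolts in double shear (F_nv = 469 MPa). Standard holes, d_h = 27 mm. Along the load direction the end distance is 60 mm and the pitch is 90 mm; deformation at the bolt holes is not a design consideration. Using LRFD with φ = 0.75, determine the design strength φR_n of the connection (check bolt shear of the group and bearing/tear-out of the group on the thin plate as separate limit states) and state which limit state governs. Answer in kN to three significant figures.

340 kN (bearing governs)

Bolt shear: A_b = π·24²/4 = 452.4 mm²; R_n = 469 × 452.4 × 2 × 2 / 1000 = 848.7 kN → 0.75 × 848.7 = 637 kN.
Bearing (1.5 l_c t F_u ≤ 3.0 d t F_u): upper limit = 3.0·24·8·400 / 1000 = 230.4 kN.
  Edge l_c = 60 − 27/2 = 46.5 → r_n = 223.2 kN; interior l_c = 90 − 27 = 63 → r_n = 230.4 kN.
  R_n,bearing = 1·223.2 + 1·230.4 = 453.6 kN → 0.75 × 453.6 = 340 kN.
Bearing governs: 340 kN.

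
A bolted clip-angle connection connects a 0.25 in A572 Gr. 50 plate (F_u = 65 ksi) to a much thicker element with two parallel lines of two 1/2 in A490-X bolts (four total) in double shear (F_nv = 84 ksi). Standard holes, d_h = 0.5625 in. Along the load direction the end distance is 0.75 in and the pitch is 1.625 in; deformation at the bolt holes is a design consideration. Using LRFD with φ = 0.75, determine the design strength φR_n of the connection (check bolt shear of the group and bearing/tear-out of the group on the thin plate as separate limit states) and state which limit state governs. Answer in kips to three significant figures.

Bolt shear: A_b = π·0.5²/4 = 0.1963 in²; R_n = 84 × 0.1963 × 4 × 2 = 131.9 kips → 0.75 × 131.9 = 99 kips.
Bearing (1.2 l_c t F_u ≤ 2.4 d t F_u): upper limit = 2.4·0.5·0.25·65 = 19.5 kips.
  Edge l_c = 0.75 − 0.5625/2 = 0.4688 → r_n = 9.141 kips; interior l_c = 1.625 − 0.5625 = 1.062 → r_n = 19.5 kips.
  R_n,bearing = 2·9.141 + 2·19.5 = 57.28 kips → 0.75 × 57.28 = 43 kips.
Bearing governs: 43 kips.

43 kips (bearing governs)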